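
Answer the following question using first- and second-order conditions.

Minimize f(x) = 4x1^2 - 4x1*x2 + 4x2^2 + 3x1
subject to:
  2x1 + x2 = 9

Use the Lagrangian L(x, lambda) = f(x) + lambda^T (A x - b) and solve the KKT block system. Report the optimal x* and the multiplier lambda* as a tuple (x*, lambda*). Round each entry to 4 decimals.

Form the Lagrangian:
  L(x, lambda) = (1/2) x^T Q x + c^T x + lambda^T (A x - b)
Stationarity (grad_x L = 0): Q x + c + A^T lambda = 0.
Primal feasibility: A x = b.

This gives the KKT block system:
  [ Q   A^T ] [ x     ]   [-c ]
  [ A    0  ] [ lambda ] = [ b ]

Solving the linear system:
  x*      = (3.1607, 2.6786)
  lambda* = (-8.7857)
  f(x*)   = 44.2768

x* = (3.1607, 2.6786), lambda* = (-8.7857)


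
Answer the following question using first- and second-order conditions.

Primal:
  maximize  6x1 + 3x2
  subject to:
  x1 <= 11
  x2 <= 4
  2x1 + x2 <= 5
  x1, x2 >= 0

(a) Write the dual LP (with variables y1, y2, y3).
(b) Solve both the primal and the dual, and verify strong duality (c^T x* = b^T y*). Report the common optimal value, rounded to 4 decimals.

The standard primal-dual pair for 'max c^T x s.t. A x <= b, x >= 0' is:
  Dual:  min b^T y  s.t.  A^T y >= c,  y >= 0.

So the dual LP is:
  minimize  11y1 + 4y2 + 5y3
  subject to:
    y1 + 2y3 >= 6
    y2 + y3 >= 3
    y1, y2, y3 >= 0

Solving the primal: x* = (2.5, 0).
  primal value c^T x* = 15.
Solving the dual: y* = (0, 0, 3).
  dual value b^T y* = 15.
Strong duality: c^T x* = b^T y*. Confirmed.

15


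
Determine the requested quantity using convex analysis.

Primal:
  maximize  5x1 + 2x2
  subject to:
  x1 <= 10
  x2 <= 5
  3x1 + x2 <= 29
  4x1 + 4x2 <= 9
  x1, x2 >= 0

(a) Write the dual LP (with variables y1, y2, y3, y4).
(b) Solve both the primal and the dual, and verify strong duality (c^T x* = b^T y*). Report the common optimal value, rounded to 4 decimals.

The standard primal-dual pair for 'max c^T x s.t. A x <= b, x >= 0' is:
  Dual:  min b^T y  s.t.  A^T y >= c,  y >= 0.

So the dual LP is:
  minimize  10y1 + 5y2 + 29y3 + 9y4
  subject to:
    y1 + 3y3 + 4y4 >= 5
    y2 + y3 + 4y4 >= 2
    y1, y2, y3, y4 >= 0

Solving the primal: x* = (2.25, 0).
  primal value c^T x* = 11.25.
Solving the dual: y* = (0, 0, 0, 1.25).
  dual value b^T y* = 11.25.
Strong duality: c^T x* = b^T y*. Confirmed.

11.25


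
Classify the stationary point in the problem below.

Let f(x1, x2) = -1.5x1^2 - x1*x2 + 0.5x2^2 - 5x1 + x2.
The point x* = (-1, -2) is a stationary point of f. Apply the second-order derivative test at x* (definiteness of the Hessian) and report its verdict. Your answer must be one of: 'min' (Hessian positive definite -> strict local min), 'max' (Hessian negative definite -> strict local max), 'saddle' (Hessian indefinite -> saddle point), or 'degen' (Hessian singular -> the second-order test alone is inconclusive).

Compute the Hessian H = grad^2 f:
  H = [[-3, -1], [-1, 1]]
Verify stationarity: grad f(x*) = H x* + g = (0, 0).
Eigenvalues of H: -3.2361, 1.2361.
Eigenvalues have mixed signs, so H is indefinite -> x* is a saddle point.

saddle


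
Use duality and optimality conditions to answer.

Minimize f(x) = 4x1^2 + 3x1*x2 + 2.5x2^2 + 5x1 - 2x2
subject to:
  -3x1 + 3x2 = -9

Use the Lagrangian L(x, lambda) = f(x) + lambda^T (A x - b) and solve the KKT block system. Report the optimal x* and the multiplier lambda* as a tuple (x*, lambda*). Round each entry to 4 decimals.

Form the Lagrangian:
  L(x, lambda) = (1/2) x^T Q x + c^T x + lambda^T (A x - b)
Stationarity (grad_x L = 0): Q x + c + A^T lambda = 0.
Primal feasibility: A x = b.

This gives the KKT block system:
  [ Q   A^T ] [ x     ]   [-c ]
  [ A    0  ] [ lambda ] = [ b ]

Solving the linear system:
  x*      = (1.1053, -1.8947)
  lambda* = (2.7193)
  f(x*)   = 16.8947

x* = (1.1053, -1.8947), lambda* = (2.7193)


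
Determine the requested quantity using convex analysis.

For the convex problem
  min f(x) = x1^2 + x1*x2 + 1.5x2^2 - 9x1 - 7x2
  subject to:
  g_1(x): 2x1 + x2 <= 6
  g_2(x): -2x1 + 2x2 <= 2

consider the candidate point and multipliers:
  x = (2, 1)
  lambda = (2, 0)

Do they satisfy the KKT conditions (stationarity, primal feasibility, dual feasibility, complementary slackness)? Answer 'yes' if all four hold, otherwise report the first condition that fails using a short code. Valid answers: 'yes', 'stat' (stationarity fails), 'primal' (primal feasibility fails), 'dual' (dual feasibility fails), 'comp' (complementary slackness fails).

Gradient of f: grad f(x) = Q x + c = (-4, -2)
Constraint values g_i(x) = a_i^T x - b_i:
  g_1((2, 1)) = -1
  g_2((2, 1)) = -4
Stationarity residual: grad f(x) + sum_i lambda_i a_i = (0, 0)
  -> stationarity OK
Primal feasibility (all g_i <= 0): OK
Dual feasibility (all lambda_i >= 0): OK
Complementary slackness (lambda_i * g_i(x) = 0 for all i): FAILS

Verdict: the first failing condition is complementary_slackness -> comp.

comp


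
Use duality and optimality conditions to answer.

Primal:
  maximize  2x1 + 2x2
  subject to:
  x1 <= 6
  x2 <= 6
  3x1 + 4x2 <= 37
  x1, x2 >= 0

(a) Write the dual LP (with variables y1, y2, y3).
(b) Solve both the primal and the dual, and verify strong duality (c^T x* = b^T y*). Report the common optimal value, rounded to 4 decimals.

The standard primal-dual pair for 'max c^T x s.t. A x <= b, x >= 0' is:
  Dual:  min b^T y  s.t.  A^T y >= c,  y >= 0.

So the dual LP is:
  minimize  6y1 + 6y2 + 37y3
  subject to:
    y1 + 3y3 >= 2
    y2 + 4y3 >= 2
    y1, y2, y3 >= 0

Solving the primal: x* = (6, 4.75).
  primal value c^T x* = 21.5.
Solving the dual: y* = (0.5, 0, 0.5).
  dual value b^T y* = 21.5.
Strong duality: c^T x* = b^T y*. Confirmed.

21.5


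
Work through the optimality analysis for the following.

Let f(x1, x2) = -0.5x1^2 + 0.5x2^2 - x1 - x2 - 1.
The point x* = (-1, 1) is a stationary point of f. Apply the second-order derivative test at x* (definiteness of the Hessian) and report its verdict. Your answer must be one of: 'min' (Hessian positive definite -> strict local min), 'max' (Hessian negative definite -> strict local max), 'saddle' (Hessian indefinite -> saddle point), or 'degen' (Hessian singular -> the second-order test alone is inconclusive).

Compute the Hessian H = grad^2 f:
  H = [[-1, 0], [0, 1]]
Verify stationarity: grad f(x*) = H x* + g = (0, 0).
Eigenvalues of H: -1, 1.
Eigenvalues have mixed signs, so H is indefinite -> x* is a saddle point.

saddle


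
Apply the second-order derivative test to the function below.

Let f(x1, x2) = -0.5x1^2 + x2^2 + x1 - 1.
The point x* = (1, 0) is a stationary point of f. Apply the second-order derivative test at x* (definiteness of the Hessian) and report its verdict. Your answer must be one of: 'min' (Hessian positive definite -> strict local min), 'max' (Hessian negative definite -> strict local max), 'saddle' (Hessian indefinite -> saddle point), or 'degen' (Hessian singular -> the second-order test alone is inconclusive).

Compute the Hessian H = grad^2 f:
  H = [[-1, 0], [0, 2]]
Verify stationarity: grad f(x*) = H x* + g = (0, 0).
Eigenvalues of H: -1, 2.
Eigenvalues have mixed signs, so H is indefinite -> x* is a saddle point.

saddle


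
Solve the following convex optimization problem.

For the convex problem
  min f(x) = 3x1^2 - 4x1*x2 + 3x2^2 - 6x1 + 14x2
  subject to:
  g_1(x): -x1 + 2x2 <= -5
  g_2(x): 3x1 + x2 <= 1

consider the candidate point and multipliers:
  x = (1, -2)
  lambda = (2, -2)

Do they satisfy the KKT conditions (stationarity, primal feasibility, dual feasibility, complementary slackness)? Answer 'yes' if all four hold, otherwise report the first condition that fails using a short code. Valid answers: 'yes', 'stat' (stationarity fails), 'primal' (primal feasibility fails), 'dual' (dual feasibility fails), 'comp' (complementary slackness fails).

Gradient of f: grad f(x) = Q x + c = (8, -2)
Constraint values g_i(x) = a_i^T x - b_i:
  g_1((1, -2)) = 0
  g_2((1, -2)) = 0
Stationarity residual: grad f(x) + sum_i lambda_i a_i = (0, 0)
  -> stationarity OK
Primal feasibility (all g_i <= 0): OK
Dual feasibility (all lambda_i >= 0): FAILS
Complementary slackness (lambda_i * g_i(x) = 0 for all i): OK

Verdict: the first failing condition is dual_feasibility -> dual.

dual


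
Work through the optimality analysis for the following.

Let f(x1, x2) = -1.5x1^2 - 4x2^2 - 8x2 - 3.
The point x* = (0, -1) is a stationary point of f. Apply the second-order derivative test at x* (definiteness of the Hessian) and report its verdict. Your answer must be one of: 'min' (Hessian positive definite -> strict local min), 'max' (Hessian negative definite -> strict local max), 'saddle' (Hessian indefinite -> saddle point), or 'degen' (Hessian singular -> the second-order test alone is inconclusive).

Compute the Hessian H = grad^2 f:
  H = [[-3, 0], [0, -8]]
Verify stationarity: grad f(x*) = H x* + g = (0, 0).
Eigenvalues of H: -8, -3.
Both eigenvalues < 0, so H is negative definite -> x* is a strict local max.

max


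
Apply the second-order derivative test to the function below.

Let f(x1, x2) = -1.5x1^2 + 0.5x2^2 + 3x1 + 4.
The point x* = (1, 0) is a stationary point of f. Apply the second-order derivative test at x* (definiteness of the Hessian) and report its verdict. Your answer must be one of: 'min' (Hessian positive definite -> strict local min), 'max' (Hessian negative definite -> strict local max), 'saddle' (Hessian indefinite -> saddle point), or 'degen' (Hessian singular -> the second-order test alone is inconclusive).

Compute the Hessian H = grad^2 f:
  H = [[-3, 0], [0, 1]]
Verify stationarity: grad f(x*) = H x* + g = (0, 0).
Eigenvalues of H: -3, 1.
Eigenvalues have mixed signs, so H is indefinite -> x* is a saddle point.

saddle


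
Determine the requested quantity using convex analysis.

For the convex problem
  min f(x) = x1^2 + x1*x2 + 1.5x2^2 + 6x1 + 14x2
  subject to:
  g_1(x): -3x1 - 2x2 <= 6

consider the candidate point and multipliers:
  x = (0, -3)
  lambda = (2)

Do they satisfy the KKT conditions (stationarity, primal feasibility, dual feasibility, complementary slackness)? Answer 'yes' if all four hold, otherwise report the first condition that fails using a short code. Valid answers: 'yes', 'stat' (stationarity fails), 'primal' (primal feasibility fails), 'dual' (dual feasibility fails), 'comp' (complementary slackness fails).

Gradient of f: grad f(x) = Q x + c = (3, 5)
Constraint values g_i(x) = a_i^T x - b_i:
  g_1((0, -3)) = 0
Stationarity residual: grad f(x) + sum_i lambda_i a_i = (-3, 1)
  -> stationarity FAILS
Primal feasibility (all g_i <= 0): OK
Dual feasibility (all lambda_i >= 0): OK
Complementary slackness (lambda_i * g_i(x) = 0 for all i): OK

Verdict: the first failing condition is stationarity -> stat.

stat


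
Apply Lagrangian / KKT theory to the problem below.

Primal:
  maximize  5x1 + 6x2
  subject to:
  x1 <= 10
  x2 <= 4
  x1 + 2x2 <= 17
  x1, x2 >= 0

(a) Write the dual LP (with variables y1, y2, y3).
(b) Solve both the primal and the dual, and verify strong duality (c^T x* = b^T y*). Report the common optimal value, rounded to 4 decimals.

The standard primal-dual pair for 'max c^T x s.t. A x <= b, x >= 0' is:
  Dual:  min b^T y  s.t.  A^T y >= c,  y >= 0.

So the dual LP is:
  minimize  10y1 + 4y2 + 17y3
  subject to:
    y1 + y3 >= 5
    y2 + 2y3 >= 6
    y1, y2, y3 >= 0

Solving the primal: x* = (10, 3.5).
  primal value c^T x* = 71.
Solving the dual: y* = (2, 0, 3).
  dual value b^T y* = 71.
Strong duality: c^T x* = b^T y*. Confirmed.

71


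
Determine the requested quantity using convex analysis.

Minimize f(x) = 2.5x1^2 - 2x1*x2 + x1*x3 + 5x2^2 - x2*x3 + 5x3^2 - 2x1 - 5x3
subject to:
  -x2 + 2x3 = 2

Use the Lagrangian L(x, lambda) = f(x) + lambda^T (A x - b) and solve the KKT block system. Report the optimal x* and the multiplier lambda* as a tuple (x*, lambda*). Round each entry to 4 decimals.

Form the Lagrangian:
  L(x, lambda) = (1/2) x^T Q x + c^T x + lambda^T (A x - b)
Stationarity (grad_x L = 0): Q x + c + A^T lambda = 0.
Primal feasibility: A x = b.

This gives the KKT block system:
  [ Q   A^T ] [ x     ]   [-c ]
  [ A    0  ] [ lambda ] = [ b ]

Solving the linear system:
  x*      = (0.1674, -0.1086, 0.9457)
  lambda* = (-2.3665)
  f(x*)   = -0.1652

x* = (0.1674, -0.1086, 0.9457), lambda* = (-2.3665)


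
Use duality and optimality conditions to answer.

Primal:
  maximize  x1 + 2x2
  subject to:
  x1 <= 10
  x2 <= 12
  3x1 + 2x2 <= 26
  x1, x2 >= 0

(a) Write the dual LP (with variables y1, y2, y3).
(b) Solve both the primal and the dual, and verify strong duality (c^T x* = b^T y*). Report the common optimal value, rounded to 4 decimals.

The standard primal-dual pair for 'max c^T x s.t. A x <= b, x >= 0' is:
  Dual:  min b^T y  s.t.  A^T y >= c,  y >= 0.

So the dual LP is:
  minimize  10y1 + 12y2 + 26y3
  subject to:
    y1 + 3y3 >= 1
    y2 + 2y3 >= 2
    y1, y2, y3 >= 0

Solving the primal: x* = (0.6667, 12).
  primal value c^T x* = 24.6667.
Solving the dual: y* = (0, 1.3333, 0.3333).
  dual value b^T y* = 24.6667.
Strong duality: c^T x* = b^T y*. Confirmed.

24.6667


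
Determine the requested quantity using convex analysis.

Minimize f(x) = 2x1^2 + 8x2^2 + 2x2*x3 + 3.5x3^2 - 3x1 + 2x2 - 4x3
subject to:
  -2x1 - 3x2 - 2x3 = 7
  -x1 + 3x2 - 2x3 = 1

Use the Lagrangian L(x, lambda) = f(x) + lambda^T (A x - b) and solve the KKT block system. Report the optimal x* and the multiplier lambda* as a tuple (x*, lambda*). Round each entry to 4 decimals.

Form the Lagrangian:
  L(x, lambda) = (1/2) x^T Q x + c^T x + lambda^T (A x - b)
Stationarity (grad_x L = 0): Q x + c + A^T lambda = 0.
Primal feasibility: A x = b.

This gives the KKT block system:
  [ Q   A^T ] [ x     ]   [-c ]
  [ A    0  ] [ lambda ] = [ b ]

Solving the linear system:
  x*      = (-1.6888, -0.7185, -0.7334)
  lambda* = (-4.4699, -0.8155)
  f(x*)   = 19.3339

x* = (-1.6888, -0.7185, -0.7334), lambda* = (-4.4699, -0.8155)


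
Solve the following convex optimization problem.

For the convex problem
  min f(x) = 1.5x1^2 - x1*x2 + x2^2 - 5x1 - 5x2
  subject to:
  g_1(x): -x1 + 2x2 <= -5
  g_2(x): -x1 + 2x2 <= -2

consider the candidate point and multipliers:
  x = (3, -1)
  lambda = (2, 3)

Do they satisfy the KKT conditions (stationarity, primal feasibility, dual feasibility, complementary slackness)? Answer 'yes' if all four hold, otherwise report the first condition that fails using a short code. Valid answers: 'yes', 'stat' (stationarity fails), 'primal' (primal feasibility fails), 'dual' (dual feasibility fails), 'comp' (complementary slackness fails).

Gradient of f: grad f(x) = Q x + c = (5, -10)
Constraint values g_i(x) = a_i^T x - b_i:
  g_1((3, -1)) = 0
  g_2((3, -1)) = -3
Stationarity residual: grad f(x) + sum_i lambda_i a_i = (0, 0)
  -> stationarity OK
Primal feasibility (all g_i <= 0): OK
Dual feasibility (all lambda_i >= 0): OK
Complementary slackness (lambda_i * g_i(x) = 0 for all i): FAILS

Verdict: the first failing condition is complementary_slackness -> comp.

comp


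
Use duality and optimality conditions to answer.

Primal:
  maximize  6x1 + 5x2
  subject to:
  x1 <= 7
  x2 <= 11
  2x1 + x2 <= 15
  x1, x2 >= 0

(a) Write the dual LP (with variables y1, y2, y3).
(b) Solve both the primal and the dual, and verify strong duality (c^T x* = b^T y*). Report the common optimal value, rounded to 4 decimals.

The standard primal-dual pair for 'max c^T x s.t. A x <= b, x >= 0' is:
  Dual:  min b^T y  s.t.  A^T y >= c,  y >= 0.

So the dual LP is:
  minimize  7y1 + 11y2 + 15y3
  subject to:
    y1 + 2y3 >= 6
    y2 + y3 >= 5
    y1, y2, y3 >= 0

Solving the primal: x* = (2, 11).
  primal value c^T x* = 67.
Solving the dual: y* = (0, 2, 3).
  dual value b^T y* = 67.
Strong duality: c^T x* = b^T y*. Confirmed.

67


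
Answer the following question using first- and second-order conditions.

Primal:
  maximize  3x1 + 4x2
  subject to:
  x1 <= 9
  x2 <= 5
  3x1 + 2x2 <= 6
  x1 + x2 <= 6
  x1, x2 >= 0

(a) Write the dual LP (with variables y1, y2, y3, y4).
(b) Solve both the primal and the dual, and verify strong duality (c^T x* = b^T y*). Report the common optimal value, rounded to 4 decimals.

The standard primal-dual pair for 'max c^T x s.t. A x <= b, x >= 0' is:
  Dual:  min b^T y  s.t.  A^T y >= c,  y >= 0.

So the dual LP is:
  minimize  9y1 + 5y2 + 6y3 + 6y4
  subject to:
    y1 + 3y3 + y4 >= 3
    y2 + 2y3 + y4 >= 4
    y1, y2, y3, y4 >= 0

Solving the primal: x* = (0, 3).
  primal value c^T x* = 12.
Solving the dual: y* = (0, 0, 2, 0).
  dual value b^T y* = 12.
Strong duality: c^T x* = b^T y*. Confirmed.

12


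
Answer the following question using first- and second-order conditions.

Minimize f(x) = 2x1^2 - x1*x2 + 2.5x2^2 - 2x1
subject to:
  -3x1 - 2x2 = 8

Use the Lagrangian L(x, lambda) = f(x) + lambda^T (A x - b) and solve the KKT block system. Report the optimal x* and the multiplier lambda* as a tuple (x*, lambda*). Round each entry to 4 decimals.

Form the Lagrangian:
  L(x, lambda) = (1/2) x^T Q x + c^T x + lambda^T (A x - b)
Stationarity (grad_x L = 0): Q x + c + A^T lambda = 0.
Primal feasibility: A x = b.

This gives the KKT block system:
  [ Q   A^T ] [ x     ]   [-c ]
  [ A    0  ] [ lambda ] = [ b ]

Solving the linear system:
  x*      = (-1.7534, -1.3699)
  lambda* = (-2.5479)
  f(x*)   = 11.9452

x* = (-1.7534, -1.3699), lambda* = (-2.5479)


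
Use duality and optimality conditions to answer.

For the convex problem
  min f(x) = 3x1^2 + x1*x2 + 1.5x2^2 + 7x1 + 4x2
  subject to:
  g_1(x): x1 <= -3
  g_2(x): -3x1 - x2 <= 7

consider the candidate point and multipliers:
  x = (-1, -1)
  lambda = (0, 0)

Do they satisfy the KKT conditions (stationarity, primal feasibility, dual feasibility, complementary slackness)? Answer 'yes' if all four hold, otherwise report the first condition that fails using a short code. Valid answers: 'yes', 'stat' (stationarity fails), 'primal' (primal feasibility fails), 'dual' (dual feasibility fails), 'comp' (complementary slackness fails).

Gradient of f: grad f(x) = Q x + c = (0, 0)
Constraint values g_i(x) = a_i^T x - b_i:
  g_1((-1, -1)) = 2
  g_2((-1, -1)) = -3
Stationarity residual: grad f(x) + sum_i lambda_i a_i = (0, 0)
  -> stationarity OK
Primal feasibility (all g_i <= 0): FAILS
Dual feasibility (all lambda_i >= 0): OK
Complementary slackness (lambda_i * g_i(x) = 0 for all i): OK

Verdict: the first failing condition is primal_feasibility -> primal.

primal


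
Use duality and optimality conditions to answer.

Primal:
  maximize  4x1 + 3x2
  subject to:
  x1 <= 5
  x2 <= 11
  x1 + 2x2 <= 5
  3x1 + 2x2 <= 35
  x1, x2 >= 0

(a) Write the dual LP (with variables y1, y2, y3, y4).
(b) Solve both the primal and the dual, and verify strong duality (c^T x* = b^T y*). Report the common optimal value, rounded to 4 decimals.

The standard primal-dual pair for 'max c^T x s.t. A x <= b, x >= 0' is:
  Dual:  min b^T y  s.t.  A^T y >= c,  y >= 0.

So the dual LP is:
  minimize  5y1 + 11y2 + 5y3 + 35y4
  subject to:
    y1 + y3 + 3y4 >= 4
    y2 + 2y3 + 2y4 >= 3
    y1, y2, y3, y4 >= 0

Solving the primal: x* = (5, 0).
  primal value c^T x* = 20.
Solving the dual: y* = (2.5, 0, 1.5, 0).
  dual value b^T y* = 20.
Strong duality: c^T x* = b^T y*. Confirmed.

20


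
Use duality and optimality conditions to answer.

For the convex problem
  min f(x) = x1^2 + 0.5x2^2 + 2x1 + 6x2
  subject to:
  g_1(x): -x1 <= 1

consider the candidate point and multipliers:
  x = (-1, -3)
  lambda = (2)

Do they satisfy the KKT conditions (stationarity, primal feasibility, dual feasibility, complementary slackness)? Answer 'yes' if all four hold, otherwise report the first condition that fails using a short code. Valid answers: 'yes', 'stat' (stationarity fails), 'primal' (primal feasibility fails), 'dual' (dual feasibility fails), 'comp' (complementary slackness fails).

Gradient of f: grad f(x) = Q x + c = (0, 3)
Constraint values g_i(x) = a_i^T x - b_i:
  g_1((-1, -3)) = 0
Stationarity residual: grad f(x) + sum_i lambda_i a_i = (-2, 3)
  -> stationarity FAILS
Primal feasibility (all g_i <= 0): OK
Dual feasibility (all lambda_i >= 0): OK
Complementary slackness (lambda_i * g_i(x) = 0 for all i): OK

Verdict: the first failing condition is stationarity -> stat.

stat


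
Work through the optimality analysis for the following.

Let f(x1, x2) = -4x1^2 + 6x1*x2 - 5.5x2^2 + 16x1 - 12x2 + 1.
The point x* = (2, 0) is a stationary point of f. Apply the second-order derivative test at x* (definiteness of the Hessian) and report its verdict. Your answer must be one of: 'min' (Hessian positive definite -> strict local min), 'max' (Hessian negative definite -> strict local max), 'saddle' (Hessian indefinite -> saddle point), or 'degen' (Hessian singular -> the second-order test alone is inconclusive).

Compute the Hessian H = grad^2 f:
  H = [[-8, 6], [6, -11]]
Verify stationarity: grad f(x*) = H x* + g = (0, 0).
Eigenvalues of H: -15.6847, -3.3153.
Both eigenvalues < 0, so H is negative definite -> x* is a strict local max.

max


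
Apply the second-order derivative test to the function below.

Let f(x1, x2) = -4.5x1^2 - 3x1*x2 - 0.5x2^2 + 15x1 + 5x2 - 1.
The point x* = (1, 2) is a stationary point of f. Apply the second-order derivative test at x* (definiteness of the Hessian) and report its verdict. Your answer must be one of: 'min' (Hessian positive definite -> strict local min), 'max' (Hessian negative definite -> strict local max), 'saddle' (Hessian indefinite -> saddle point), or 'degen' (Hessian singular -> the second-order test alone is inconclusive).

Compute the Hessian H = grad^2 f:
  H = [[-9, -3], [-3, -1]]
Verify stationarity: grad f(x*) = H x* + g = (0, 0).
Eigenvalues of H: -10, 0.
H has a zero eigenvalue (singular; negative semidefinite but not definite), so H is neither positive definite, negative definite, nor indefinite. The second-order test alone is inconclusive -> degen.
(Indeed, f is constant along the null direction of H through x*, so x* is not a strict local extremum.)

degen


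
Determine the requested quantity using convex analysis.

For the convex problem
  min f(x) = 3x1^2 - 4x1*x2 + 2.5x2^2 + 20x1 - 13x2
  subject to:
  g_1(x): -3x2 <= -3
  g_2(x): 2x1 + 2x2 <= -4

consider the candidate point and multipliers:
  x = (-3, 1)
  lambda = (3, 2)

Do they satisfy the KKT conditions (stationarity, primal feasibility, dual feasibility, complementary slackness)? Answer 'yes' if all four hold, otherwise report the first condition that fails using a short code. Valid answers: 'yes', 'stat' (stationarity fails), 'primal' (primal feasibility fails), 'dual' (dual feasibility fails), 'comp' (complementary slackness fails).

Gradient of f: grad f(x) = Q x + c = (-2, 4)
Constraint values g_i(x) = a_i^T x - b_i:
  g_1((-3, 1)) = 0
  g_2((-3, 1)) = 0
Stationarity residual: grad f(x) + sum_i lambda_i a_i = (2, -1)
  -> stationarity FAILS
Primal feasibility (all g_i <= 0): OK
Dual feasibility (all lambda_i >= 0): OK
Complementary slackness (lambda_i * g_i(x) = 0 for all i): OK

Verdict: the first failing condition is stationarity -> stat.

stat


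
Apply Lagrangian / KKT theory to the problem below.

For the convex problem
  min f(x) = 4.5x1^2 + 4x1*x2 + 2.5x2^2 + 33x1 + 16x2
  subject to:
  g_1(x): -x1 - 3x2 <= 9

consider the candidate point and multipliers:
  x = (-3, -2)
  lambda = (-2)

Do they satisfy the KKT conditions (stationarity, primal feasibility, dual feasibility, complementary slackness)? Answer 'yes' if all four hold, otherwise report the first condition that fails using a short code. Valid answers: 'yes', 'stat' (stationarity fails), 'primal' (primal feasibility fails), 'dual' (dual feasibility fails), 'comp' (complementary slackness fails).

Gradient of f: grad f(x) = Q x + c = (-2, -6)
Constraint values g_i(x) = a_i^T x - b_i:
  g_1((-3, -2)) = 0
Stationarity residual: grad f(x) + sum_i lambda_i a_i = (0, 0)
  -> stationarity OK
Primal feasibility (all g_i <= 0): OK
Dual feasibility (all lambda_i >= 0): FAILS
Complementary slackness (lambda_i * g_i(x) = 0 for all i): OK

Verdict: the first failing condition is dual_feasibility -> dual.

dual


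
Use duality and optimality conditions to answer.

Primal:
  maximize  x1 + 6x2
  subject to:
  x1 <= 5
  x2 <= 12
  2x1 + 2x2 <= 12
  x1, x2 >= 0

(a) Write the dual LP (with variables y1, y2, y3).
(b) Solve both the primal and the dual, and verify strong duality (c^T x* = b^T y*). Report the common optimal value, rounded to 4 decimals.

The standard primal-dual pair for 'max c^T x s.t. A x <= b, x >= 0' is:
  Dual:  min b^T y  s.t.  A^T y >= c,  y >= 0.

So the dual LP is:
  minimize  5y1 + 12y2 + 12y3
  subject to:
    y1 + 2y3 >= 1
    y2 + 2y3 >= 6
    y1, y2, y3 >= 0

Solving the primal: x* = (0, 6).
  primal value c^T x* = 36.
Solving the dual: y* = (0, 0, 3).
  dual value b^T y* = 36.
Strong duality: c^T x* = b^T y*. Confirmed.

36


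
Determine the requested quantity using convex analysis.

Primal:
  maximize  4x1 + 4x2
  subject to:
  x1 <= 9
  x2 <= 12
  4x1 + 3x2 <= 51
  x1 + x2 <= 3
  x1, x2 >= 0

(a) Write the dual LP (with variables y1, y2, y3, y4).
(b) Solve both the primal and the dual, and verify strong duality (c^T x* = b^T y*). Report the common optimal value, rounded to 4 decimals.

The standard primal-dual pair for 'max c^T x s.t. A x <= b, x >= 0' is:
  Dual:  min b^T y  s.t.  A^T y >= c,  y >= 0.

So the dual LP is:
  minimize  9y1 + 12y2 + 51y3 + 3y4
  subject to:
    y1 + 4y3 + y4 >= 4
    y2 + 3y3 + y4 >= 4
    y1, y2, y3, y4 >= 0

Solving the primal: x* = (3, 0).
  primal value c^T x* = 12.
Solving the dual: y* = (0, 0, 0, 4).
  dual value b^T y* = 12.
Strong duality: c^T x* = b^T y*. Confirmed.

12


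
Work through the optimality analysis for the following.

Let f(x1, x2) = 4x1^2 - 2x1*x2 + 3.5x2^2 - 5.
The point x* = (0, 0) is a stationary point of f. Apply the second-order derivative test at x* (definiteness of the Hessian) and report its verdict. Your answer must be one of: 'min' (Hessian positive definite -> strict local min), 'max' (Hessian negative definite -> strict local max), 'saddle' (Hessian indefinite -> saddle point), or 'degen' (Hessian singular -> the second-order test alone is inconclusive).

Compute the Hessian H = grad^2 f:
  H = [[8, -2], [-2, 7]]
Verify stationarity: grad f(x*) = H x* + g = (0, 0).
Eigenvalues of H: 5.4384, 9.5616.
Both eigenvalues > 0, so H is positive definite -> x* is a strict local min.

min


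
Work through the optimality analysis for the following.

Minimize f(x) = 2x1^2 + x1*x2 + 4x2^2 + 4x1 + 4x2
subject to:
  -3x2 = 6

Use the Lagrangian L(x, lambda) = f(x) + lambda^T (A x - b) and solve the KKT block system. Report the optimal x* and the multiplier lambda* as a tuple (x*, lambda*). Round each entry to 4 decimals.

Form the Lagrangian:
  L(x, lambda) = (1/2) x^T Q x + c^T x + lambda^T (A x - b)
Stationarity (grad_x L = 0): Q x + c + A^T lambda = 0.
Primal feasibility: A x = b.

This gives the KKT block system:
  [ Q   A^T ] [ x     ]   [-c ]
  [ A    0  ] [ lambda ] = [ b ]

Solving the linear system:
  x*      = (-0.5, -2)
  lambda* = (-4.1667)
  f(x*)   = 7.5

x* = (-0.5, -2), lambda* = (-4.1667)


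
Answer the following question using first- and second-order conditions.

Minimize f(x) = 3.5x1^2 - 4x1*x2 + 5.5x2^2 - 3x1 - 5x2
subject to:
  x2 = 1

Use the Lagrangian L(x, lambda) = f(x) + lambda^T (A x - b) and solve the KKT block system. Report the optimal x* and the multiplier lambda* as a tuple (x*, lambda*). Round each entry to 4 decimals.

Form the Lagrangian:
  L(x, lambda) = (1/2) x^T Q x + c^T x + lambda^T (A x - b)
Stationarity (grad_x L = 0): Q x + c + A^T lambda = 0.
Primal feasibility: A x = b.

This gives the KKT block system:
  [ Q   A^T ] [ x     ]   [-c ]
  [ A    0  ] [ lambda ] = [ b ]

Solving the linear system:
  x*      = (1, 1)
  lambda* = (-2)
  f(x*)   = -3

x* = (1, 1), lambda* = (-2)


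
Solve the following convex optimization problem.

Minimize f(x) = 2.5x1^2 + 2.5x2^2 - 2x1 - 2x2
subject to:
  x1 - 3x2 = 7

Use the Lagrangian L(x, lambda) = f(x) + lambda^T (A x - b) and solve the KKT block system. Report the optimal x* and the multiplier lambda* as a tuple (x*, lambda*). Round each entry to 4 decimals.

Form the Lagrangian:
  L(x, lambda) = (1/2) x^T Q x + c^T x + lambda^T (A x - b)
Stationarity (grad_x L = 0): Q x + c + A^T lambda = 0.
Primal feasibility: A x = b.

This gives the KKT block system:
  [ Q   A^T ] [ x     ]   [-c ]
  [ A    0  ] [ lambda ] = [ b ]

Solving the linear system:
  x*      = (1.18, -1.94)
  lambda* = (-3.9)
  f(x*)   = 14.41

x* = (1.18, -1.94), lambda* = (-3.9)


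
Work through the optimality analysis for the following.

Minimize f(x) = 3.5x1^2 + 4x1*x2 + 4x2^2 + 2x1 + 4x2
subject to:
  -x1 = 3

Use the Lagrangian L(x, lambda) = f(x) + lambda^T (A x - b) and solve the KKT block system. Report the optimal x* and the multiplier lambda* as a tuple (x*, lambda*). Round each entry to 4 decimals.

Form the Lagrangian:
  L(x, lambda) = (1/2) x^T Q x + c^T x + lambda^T (A x - b)
Stationarity (grad_x L = 0): Q x + c + A^T lambda = 0.
Primal feasibility: A x = b.

This gives the KKT block system:
  [ Q   A^T ] [ x     ]   [-c ]
  [ A    0  ] [ lambda ] = [ b ]

Solving the linear system:
  x*      = (-3, 1)
  lambda* = (-15)
  f(x*)   = 21.5

x* = (-3, 1), lambda* = (-15)


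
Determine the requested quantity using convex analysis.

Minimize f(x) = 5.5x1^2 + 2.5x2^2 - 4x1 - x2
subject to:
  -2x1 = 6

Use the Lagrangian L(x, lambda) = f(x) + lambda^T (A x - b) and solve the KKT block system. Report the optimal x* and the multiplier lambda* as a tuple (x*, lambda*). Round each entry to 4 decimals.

Form the Lagrangian:
  L(x, lambda) = (1/2) x^T Q x + c^T x + lambda^T (A x - b)
Stationarity (grad_x L = 0): Q x + c + A^T lambda = 0.
Primal feasibility: A x = b.

This gives the KKT block system:
  [ Q   A^T ] [ x     ]   [-c ]
  [ A    0  ] [ lambda ] = [ b ]

Solving the linear system:
  x*      = (-3, 0.2)
  lambda* = (-18.5)
  f(x*)   = 61.4

x* = (-3, 0.2), lambda* = (-18.5)


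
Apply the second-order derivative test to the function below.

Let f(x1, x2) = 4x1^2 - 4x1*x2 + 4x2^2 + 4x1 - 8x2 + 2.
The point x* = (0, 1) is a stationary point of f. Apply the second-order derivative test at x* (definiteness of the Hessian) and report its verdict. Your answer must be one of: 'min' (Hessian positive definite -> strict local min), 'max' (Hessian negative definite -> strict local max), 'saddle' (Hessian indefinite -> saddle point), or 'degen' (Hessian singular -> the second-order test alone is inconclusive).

Compute the Hessian H = grad^2 f:
  H = [[8, -4], [-4, 8]]
Verify stationarity: grad f(x*) = H x* + g = (0, 0).
Eigenvalues of H: 4, 12.
Both eigenvalues > 0, so H is positive definite -> x* is a strict local min.

min


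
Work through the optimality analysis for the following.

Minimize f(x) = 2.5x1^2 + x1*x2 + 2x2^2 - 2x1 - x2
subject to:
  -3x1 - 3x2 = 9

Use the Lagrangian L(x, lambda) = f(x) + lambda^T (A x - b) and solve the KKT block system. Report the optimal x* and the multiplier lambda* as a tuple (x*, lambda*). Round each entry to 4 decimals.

Form the Lagrangian:
  L(x, lambda) = (1/2) x^T Q x + c^T x + lambda^T (A x - b)
Stationarity (grad_x L = 0): Q x + c + A^T lambda = 0.
Primal feasibility: A x = b.

This gives the KKT block system:
  [ Q   A^T ] [ x     ]   [-c ]
  [ A    0  ] [ lambda ] = [ b ]

Solving the linear system:
  x*      = (-1.1429, -1.8571)
  lambda* = (-3.1905)
  f(x*)   = 16.4286

x* = (-1.1429, -1.8571), lambda* = (-3.1905)


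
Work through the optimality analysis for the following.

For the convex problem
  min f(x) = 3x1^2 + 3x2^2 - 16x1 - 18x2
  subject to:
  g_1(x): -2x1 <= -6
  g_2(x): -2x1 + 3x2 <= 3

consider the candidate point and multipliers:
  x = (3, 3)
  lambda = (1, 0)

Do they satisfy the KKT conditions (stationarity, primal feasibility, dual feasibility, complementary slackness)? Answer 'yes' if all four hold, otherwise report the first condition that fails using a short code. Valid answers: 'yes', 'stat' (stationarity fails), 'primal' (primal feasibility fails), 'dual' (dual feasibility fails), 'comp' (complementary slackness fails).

Gradient of f: grad f(x) = Q x + c = (2, 0)
Constraint values g_i(x) = a_i^T x - b_i:
  g_1((3, 3)) = 0
  g_2((3, 3)) = 0
Stationarity residual: grad f(x) + sum_i lambda_i a_i = (0, 0)
  -> stationarity OK
Primal feasibility (all g_i <= 0): OK
Dual feasibility (all lambda_i >= 0): OK
Complementary slackness (lambda_i * g_i(x) = 0 for all i): OK

Verdict: yes, KKT holds.

yes


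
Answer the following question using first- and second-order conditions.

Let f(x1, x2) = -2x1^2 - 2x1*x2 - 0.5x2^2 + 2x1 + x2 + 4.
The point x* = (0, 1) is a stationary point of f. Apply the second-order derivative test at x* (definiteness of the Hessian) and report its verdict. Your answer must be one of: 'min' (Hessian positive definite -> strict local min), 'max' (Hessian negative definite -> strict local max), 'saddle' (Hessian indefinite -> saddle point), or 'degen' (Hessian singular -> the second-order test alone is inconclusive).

Compute the Hessian H = grad^2 f:
  H = [[-4, -2], [-2, -1]]
Verify stationarity: grad f(x*) = H x* + g = (0, 0).
Eigenvalues of H: -5, 0.
H has a zero eigenvalue (singular; negative semidefinite but not definite), so H is neither positive definite, negative definite, nor indefinite. The second-order test alone is inconclusive -> degen.
(Indeed, f is constant along the null direction of H through x*, so x* is not a strict local extremum.)

degen


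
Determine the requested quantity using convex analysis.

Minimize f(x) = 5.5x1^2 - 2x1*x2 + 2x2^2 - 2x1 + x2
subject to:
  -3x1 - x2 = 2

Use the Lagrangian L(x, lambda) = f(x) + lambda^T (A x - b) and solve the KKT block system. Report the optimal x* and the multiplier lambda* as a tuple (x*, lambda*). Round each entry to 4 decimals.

Form the Lagrangian:
  L(x, lambda) = (1/2) x^T Q x + c^T x + lambda^T (A x - b)
Stationarity (grad_x L = 0): Q x + c + A^T lambda = 0.
Primal feasibility: A x = b.

This gives the KKT block system:
  [ Q   A^T ] [ x     ]   [-c ]
  [ A    0  ] [ lambda ] = [ b ]

Solving the linear system:
  x*      = (-0.3898, -0.8305)
  lambda* = (-1.5424)
  f(x*)   = 1.5169

x* = (-0.3898, -0.8305), lambda* = (-1.5424)


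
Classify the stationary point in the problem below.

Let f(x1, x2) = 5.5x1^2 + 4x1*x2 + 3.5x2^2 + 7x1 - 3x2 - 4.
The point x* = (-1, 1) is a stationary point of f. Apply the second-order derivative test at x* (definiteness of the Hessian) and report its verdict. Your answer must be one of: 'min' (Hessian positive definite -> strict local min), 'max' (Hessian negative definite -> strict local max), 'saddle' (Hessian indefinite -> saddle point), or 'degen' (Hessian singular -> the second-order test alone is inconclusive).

Compute the Hessian H = grad^2 f:
  H = [[11, 4], [4, 7]]
Verify stationarity: grad f(x*) = H x* + g = (0, 0).
Eigenvalues of H: 4.5279, 13.4721.
Both eigenvalues > 0, so H is positive definite -> x* is a strict local min.

min


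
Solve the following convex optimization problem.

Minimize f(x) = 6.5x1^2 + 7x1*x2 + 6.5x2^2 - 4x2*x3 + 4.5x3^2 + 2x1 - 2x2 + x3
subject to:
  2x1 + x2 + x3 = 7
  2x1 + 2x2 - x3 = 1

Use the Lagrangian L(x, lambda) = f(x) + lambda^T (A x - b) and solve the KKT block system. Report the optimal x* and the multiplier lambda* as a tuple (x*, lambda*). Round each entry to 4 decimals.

Form the Lagrangian:
  L(x, lambda) = (1/2) x^T Q x + c^T x + lambda^T (A x - b)
Stationarity (grad_x L = 0): Q x + c + A^T lambda = 0.
Primal feasibility: A x = b.

This gives the KKT block system:
  [ Q   A^T ] [ x     ]   [-c ]
  [ A    0  ] [ lambda ] = [ b ]

Solving the linear system:
  x*      = (1.3488, 0.8682, 3.4341)
  lambda* = (-20.6202, 7.814)
  f(x*)   = 70.4612

x* = (1.3488, 0.8682, 3.4341), lambda* = (-20.6202, 7.814)


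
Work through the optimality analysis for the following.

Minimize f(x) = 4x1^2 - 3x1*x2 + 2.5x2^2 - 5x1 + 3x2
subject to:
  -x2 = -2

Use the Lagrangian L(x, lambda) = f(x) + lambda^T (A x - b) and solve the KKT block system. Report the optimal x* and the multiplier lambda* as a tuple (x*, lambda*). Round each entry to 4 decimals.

Form the Lagrangian:
  L(x, lambda) = (1/2) x^T Q x + c^T x + lambda^T (A x - b)
Stationarity (grad_x L = 0): Q x + c + A^T lambda = 0.
Primal feasibility: A x = b.

This gives the KKT block system:
  [ Q   A^T ] [ x     ]   [-c ]
  [ A    0  ] [ lambda ] = [ b ]

Solving the linear system:
  x*      = (1.375, 2)
  lambda* = (8.875)
  f(x*)   = 8.4375

x* = (1.375, 2), lambda* = (8.875)


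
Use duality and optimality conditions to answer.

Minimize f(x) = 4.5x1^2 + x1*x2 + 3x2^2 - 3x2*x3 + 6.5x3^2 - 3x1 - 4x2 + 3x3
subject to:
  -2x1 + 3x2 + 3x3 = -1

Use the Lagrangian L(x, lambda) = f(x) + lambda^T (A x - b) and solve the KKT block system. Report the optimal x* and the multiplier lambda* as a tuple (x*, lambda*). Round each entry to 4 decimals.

Form the Lagrangian:
  L(x, lambda) = (1/2) x^T Q x + c^T x + lambda^T (A x - b)
Stationarity (grad_x L = 0): Q x + c + A^T lambda = 0.
Primal feasibility: A x = b.

This gives the KKT block system:
  [ Q   A^T ] [ x     ]   [-c ]
  [ A    0  ] [ lambda ] = [ b ]

Solving the linear system:
  x*      = (0.4106, 0.2254, -0.285)
  lambda* = (0.4605)
  f(x*)   = -1.2641

x* = (0.4106, 0.2254, -0.285), lambda* = (0.4605)


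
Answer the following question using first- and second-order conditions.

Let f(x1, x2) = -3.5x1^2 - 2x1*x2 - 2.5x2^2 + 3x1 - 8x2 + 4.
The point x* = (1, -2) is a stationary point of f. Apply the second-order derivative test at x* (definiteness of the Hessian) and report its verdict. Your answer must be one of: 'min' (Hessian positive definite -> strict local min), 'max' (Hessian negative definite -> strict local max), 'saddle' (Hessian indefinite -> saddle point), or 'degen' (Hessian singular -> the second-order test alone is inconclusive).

Compute the Hessian H = grad^2 f:
  H = [[-7, -2], [-2, -5]]
Verify stationarity: grad f(x*) = H x* + g = (0, 0).
Eigenvalues of H: -8.2361, -3.7639.
Both eigenvalues < 0, so H is negative definite -> x* is a strict local max.

max


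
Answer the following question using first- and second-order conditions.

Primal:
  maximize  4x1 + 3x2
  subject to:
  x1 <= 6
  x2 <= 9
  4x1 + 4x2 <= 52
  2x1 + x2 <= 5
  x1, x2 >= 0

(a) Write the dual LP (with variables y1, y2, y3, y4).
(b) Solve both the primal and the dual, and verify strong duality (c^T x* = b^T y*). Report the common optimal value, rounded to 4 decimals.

The standard primal-dual pair for 'max c^T x s.t. A x <= b, x >= 0' is:
  Dual:  min b^T y  s.t.  A^T y >= c,  y >= 0.

So the dual LP is:
  minimize  6y1 + 9y2 + 52y3 + 5y4
  subject to:
    y1 + 4y3 + 2y4 >= 4
    y2 + 4y3 + y4 >= 3
    y1, y2, y3, y4 >= 0

Solving the primal: x* = (0, 5).
  primal value c^T x* = 15.
Solving the dual: y* = (0, 0, 0, 3).
  dual value b^T y* = 15.
Strong duality: c^T x* = b^T y*. Confirmed.

15


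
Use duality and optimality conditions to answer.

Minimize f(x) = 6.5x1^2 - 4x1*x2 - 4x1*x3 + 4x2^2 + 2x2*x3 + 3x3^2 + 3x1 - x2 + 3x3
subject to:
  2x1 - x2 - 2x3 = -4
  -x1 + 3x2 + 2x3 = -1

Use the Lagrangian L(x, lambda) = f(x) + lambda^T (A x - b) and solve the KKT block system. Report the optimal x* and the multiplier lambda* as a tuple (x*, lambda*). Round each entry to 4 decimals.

Form the Lagrangian:
  L(x, lambda) = (1/2) x^T Q x + c^T x + lambda^T (A x - b)
Stationarity (grad_x L = 0): Q x + c + A^T lambda = 0.
Primal feasibility: A x = b.

This gives the KKT block system:
  [ Q   A^T ] [ x     ]   [-c ]
  [ A    0  ] [ lambda ] = [ b ]

Solving the linear system:
  x*      = (-1.8346, -1.5827, 0.9567)
  lambda* = (11.8898, 5.4331)
  f(x*)   = 25.9705

x* = (-1.8346, -1.5827, 0.9567), lambda* = (11.8898, 5.4331)


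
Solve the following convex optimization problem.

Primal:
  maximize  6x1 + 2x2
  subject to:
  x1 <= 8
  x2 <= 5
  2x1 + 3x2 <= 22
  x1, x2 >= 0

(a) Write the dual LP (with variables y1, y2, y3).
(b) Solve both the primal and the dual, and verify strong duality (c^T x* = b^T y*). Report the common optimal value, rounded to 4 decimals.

The standard primal-dual pair for 'max c^T x s.t. A x <= b, x >= 0' is:
  Dual:  min b^T y  s.t.  A^T y >= c,  y >= 0.

So the dual LP is:
  minimize  8y1 + 5y2 + 22y3
  subject to:
    y1 + 2y3 >= 6
    y2 + 3y3 >= 2
    y1, y2, y3 >= 0

Solving the primal: x* = (8, 2).
  primal value c^T x* = 52.
Solving the dual: y* = (4.6667, 0, 0.6667).
  dual value b^T y* = 52.
Strong duality: c^T x* = b^T y*. Confirmed.

52
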